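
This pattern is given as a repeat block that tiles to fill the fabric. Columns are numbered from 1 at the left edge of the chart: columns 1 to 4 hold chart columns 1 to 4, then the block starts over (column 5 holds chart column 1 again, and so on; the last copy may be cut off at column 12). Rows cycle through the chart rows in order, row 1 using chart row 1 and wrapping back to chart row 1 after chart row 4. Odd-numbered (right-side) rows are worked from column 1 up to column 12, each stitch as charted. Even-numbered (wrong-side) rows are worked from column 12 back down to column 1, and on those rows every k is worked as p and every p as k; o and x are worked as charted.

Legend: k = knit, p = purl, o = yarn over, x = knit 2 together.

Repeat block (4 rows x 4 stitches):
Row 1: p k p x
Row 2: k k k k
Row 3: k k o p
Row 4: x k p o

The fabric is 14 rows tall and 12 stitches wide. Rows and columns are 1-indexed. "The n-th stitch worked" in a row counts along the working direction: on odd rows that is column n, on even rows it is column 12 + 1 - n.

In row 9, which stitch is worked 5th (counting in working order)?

Result:
p

Derivation:
For row 9: chart row = ((9-1) mod 4) + 1 = 1; this is a RS (odd) row.
Chart row 1 tiled across columns 1-12: p k p x p k p x p k p x
RS row: no reversal, no swap; stitch n worked = column n.
The 5th stitch worked is p.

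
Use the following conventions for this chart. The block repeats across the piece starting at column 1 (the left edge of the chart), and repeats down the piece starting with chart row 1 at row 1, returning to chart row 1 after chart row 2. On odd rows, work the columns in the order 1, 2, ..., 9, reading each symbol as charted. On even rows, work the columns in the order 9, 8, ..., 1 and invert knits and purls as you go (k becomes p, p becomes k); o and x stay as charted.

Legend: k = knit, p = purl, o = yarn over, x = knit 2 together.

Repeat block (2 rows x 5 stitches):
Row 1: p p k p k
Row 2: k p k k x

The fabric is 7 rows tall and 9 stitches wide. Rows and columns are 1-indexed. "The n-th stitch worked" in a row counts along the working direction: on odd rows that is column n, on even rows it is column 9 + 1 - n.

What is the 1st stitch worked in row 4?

Row 4 uses chart row ((4-1) mod 2)+1 = 2. Row 4 is even, so WS.
Chart row 2 tiled across columns 1-9: k p k k x k p k k
Wrong side: read the tiled row from column 9 down to 1 and exchange k with p (leave o, x).
Row 4 as worked: p p k p x p p k p
Counting 1 along the worked row gives p.

== STITCH ==
p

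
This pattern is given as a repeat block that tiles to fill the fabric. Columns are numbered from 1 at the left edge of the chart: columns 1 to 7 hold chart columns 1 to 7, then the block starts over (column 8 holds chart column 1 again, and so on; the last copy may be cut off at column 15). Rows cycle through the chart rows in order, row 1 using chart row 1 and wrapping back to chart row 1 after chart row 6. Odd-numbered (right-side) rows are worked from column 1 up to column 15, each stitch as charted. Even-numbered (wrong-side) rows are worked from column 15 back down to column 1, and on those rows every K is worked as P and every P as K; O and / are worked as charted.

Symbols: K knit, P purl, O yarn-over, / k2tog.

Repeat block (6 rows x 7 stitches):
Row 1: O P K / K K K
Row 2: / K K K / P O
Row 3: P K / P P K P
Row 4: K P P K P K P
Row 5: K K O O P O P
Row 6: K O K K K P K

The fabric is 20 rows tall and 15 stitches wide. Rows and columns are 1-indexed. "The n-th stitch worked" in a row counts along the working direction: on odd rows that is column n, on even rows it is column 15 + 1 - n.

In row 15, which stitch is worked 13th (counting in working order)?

Result:
K

Derivation:
For row 15: chart row = ((15-1) mod 6) + 1 = 3; this is a RS (odd) row.
Chart row 3 tiled across columns 1-15: P K / P P K P P K / P P K P P
RS: work column 1 to column 15, symbols as charted — the tiled row is the row as worked.
Stitch 13 in working order -> K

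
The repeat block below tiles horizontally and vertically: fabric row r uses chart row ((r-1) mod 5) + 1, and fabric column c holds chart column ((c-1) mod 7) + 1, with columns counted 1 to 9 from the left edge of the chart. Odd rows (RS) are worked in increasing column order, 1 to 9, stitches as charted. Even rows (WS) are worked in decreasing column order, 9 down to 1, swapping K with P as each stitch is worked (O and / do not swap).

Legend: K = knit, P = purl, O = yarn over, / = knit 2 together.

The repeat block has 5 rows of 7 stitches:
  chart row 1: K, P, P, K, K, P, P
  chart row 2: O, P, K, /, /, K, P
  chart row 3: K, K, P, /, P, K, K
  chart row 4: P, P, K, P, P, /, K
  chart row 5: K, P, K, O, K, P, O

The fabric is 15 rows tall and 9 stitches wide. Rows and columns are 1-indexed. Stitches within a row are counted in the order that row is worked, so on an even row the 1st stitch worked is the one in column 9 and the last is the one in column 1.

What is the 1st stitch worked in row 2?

Result:
K

Derivation:
Row 2: (2-1) mod 5 = 1, so use chart row 2. Even row -> WS.
Chart row 2 tiled across columns 1-9: O P K / / K P O P
Wrong side: read the tiled row from column 9 down to 1 and exchange K with P (leave O, /).
Row 2 as worked: K O K P / / P K O
Stitch 1 in working order -> K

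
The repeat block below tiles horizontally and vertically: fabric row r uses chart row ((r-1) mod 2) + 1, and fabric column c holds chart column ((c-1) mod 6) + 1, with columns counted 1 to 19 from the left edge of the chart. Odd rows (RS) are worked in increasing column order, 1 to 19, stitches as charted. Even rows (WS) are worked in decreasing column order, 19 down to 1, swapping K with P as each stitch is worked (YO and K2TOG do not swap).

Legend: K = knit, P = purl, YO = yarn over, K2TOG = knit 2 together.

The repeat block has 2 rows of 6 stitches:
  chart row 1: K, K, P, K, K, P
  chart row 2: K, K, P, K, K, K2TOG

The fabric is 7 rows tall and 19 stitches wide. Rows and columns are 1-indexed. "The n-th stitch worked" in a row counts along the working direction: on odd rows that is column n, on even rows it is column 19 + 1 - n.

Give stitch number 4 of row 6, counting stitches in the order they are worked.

Row 6 uses chart row ((6-1) mod 2)+1 = 2. Row 6 is even, so WS.
Chart row 2 tiled across columns 1-19: K K P K K K2TOG K K P K K K2TOG K K P K K K2TOG K
WS: work from column 19 back to column 1 (reverse the tiled row), swapping K<->P (YO and K2TOG unchanged).
Row 6 as worked: P K2TOG P P K P P K2TOG P P K P P K2TOG P P K P P
Stitch 4 in working order -> P

Stitch:
P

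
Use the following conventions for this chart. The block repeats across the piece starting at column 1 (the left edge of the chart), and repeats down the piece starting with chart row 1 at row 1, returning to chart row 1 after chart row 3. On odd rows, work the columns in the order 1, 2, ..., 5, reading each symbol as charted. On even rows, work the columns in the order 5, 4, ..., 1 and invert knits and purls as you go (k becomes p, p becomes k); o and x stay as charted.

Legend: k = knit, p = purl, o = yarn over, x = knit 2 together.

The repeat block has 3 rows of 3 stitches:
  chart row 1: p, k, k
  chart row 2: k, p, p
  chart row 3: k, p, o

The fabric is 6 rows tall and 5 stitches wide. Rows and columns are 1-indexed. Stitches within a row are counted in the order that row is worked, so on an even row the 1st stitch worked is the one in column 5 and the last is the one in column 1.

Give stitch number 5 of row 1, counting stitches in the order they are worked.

== STITCH ==
k

Derivation:
Row 1: (1-1) mod 3 = 0, so use chart row 1. Odd row -> RS.
Chart row 1 tiled across columns 1-5: p k k p k
Right side: take the tiled row as-is (worked left to right from column 1).
Counting 5 along the worked row gives k.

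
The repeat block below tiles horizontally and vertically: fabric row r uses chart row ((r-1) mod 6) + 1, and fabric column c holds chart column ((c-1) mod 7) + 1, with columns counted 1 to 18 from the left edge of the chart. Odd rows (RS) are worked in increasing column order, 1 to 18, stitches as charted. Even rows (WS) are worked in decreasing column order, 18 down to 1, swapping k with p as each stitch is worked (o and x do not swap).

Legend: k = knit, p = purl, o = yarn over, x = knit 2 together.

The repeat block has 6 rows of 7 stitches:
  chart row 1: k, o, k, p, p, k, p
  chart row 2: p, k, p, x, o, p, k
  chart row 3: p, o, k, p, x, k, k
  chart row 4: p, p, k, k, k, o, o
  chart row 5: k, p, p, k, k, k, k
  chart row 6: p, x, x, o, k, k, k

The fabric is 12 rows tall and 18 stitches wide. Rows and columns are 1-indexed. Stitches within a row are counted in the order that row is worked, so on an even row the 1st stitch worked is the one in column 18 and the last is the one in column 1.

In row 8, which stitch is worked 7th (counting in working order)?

For row 8: chart row = ((8-1) mod 6) + 1 = 2; this is a WS (even) row.
Chart row 2 tiled across columns 1-18: p k p x o p k p k p x o p k p k p x
Wrong side: read the tiled row from column 18 down to 1 and exchange k with p (leave o, x).
Row 8 as worked: x k p k p k o x k p k p k o x k p k
Counting 7 along the worked row gives o.

== STITCH ==
o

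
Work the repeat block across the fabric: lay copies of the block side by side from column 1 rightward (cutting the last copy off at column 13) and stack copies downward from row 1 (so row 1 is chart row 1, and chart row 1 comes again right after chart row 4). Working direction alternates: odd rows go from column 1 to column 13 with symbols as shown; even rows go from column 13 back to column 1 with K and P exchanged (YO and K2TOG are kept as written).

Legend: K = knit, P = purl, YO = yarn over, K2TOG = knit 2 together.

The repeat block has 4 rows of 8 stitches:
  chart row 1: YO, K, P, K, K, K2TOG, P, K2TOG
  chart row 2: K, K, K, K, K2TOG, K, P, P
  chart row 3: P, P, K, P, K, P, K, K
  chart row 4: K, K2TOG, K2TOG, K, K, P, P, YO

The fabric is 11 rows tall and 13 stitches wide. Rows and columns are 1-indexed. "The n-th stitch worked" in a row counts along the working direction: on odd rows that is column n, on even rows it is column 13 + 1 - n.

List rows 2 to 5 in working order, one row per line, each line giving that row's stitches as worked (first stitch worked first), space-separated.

== ROWS AS WORKED ==
K2TOG P P P P K K P K2TOG P P P P
P P K P K P K K P P K P K
P P K2TOG K2TOG P YO K K P P K2TOG K2TOG P
YO K P K K K2TOG P K2TOG YO K P K K

Derivation:
Row 2: chart row 2, WS - tiled (columns 1-13): K K K K K2TOG K P P K K K K K2TOG; work from column 13 back to 1 with K<->P swapped.
Row 3: chart row 3, RS - tile across columns 1-13 and work as-is.
Row 4: chart row 4, WS - tiled (columns 1-13): K K2TOG K2TOG K K P P YO K K2TOG K2TOG K K; work from column 13 back to 1 with K<->P swapped.
Row 5: chart row 1, RS - tile across columns 1-13 and work as-is.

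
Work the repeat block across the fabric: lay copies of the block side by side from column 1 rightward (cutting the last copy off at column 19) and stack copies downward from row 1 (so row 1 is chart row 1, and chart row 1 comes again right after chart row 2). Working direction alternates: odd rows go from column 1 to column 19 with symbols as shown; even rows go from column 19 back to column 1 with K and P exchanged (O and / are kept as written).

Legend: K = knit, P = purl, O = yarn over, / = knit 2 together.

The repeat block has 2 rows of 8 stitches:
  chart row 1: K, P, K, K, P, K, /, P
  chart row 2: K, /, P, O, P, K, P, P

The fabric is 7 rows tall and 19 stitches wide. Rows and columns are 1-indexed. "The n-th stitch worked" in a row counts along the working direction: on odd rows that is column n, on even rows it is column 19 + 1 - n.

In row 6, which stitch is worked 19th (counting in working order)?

Stitch:
P

Derivation:
For row 6: chart row = ((6-1) mod 2) + 1 = 2; this is a WS (even) row.
Chart row 2 tiled across columns 1-19: K / P O P K P P K / P O P K P P K / P
WS row: flip the tiled sequence (start at column 19) and apply K<->P; O and / stay.
Row 6 as worked: K / P K K P K O K / P K K P K O K / P
Counting 19 along the worked row gives P.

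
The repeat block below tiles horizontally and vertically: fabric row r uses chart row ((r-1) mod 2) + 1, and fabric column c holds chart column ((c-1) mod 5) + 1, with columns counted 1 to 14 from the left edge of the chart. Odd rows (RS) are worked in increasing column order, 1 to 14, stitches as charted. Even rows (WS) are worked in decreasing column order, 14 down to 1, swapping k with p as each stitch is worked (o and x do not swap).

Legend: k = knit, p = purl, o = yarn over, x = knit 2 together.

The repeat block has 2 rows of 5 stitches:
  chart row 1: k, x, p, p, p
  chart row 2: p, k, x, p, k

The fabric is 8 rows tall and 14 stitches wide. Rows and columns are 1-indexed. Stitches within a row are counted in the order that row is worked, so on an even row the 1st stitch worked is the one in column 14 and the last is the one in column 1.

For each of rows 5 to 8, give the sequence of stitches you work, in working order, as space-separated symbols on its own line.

== ROWS AS WORKED ==
k x p p p k x p p p k x p p
k x p k p k x p k p k x p k
k x p p p k x p p p k x p p
k x p k p k x p k p k x p k

Derivation:
Row 5: chart row 1, RS - tile across columns 1-14 and work as-is.
Row 6: chart row 2, WS - tiled (columns 1-14): p k x p k p k x p k p k x p; work from column 14 back to 1 with k<->p swapped.
Row 7: chart row 1, RS - tile across columns 1-14 and work as-is.
Row 8: chart row 2, WS - tiled (columns 1-14): p k x p k p k x p k p k x p; work from column 14 back to 1 with k<->p swapped.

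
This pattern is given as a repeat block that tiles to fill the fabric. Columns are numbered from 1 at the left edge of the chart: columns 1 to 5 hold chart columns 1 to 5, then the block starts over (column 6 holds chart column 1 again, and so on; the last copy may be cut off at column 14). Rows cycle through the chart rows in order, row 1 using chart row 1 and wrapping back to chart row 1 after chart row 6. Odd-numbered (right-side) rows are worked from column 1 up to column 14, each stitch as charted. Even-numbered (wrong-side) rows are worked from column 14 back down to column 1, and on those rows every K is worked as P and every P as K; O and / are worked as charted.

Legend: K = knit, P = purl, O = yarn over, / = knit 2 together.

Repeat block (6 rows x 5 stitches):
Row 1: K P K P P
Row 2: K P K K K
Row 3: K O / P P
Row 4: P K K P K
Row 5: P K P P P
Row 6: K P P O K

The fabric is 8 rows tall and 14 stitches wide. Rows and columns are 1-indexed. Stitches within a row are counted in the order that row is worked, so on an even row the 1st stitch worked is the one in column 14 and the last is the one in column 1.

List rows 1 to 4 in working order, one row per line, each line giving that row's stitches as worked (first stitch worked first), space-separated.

Row 1: chart row 1, RS - tile across columns 1-14 and work as-is.
Row 2: chart row 2, WS - tiled (columns 1-14): K P K K K K P K K K K P K K; work from column 14 back to 1 with K<->P swapped.
Row 3: chart row 3, RS - tile across columns 1-14 and work as-is.
Row 4: chart row 4, WS - tiled (columns 1-14): P K K P K P K K P K P K K P; work from column 14 back to 1 with K<->P swapped.

== ROWS AS WORKED ==
K P K P P K P K P P K P K P
P P K P P P P K P P P P K P
K O / P P K O / P P K O / P
K P P K P K P P K P K P P K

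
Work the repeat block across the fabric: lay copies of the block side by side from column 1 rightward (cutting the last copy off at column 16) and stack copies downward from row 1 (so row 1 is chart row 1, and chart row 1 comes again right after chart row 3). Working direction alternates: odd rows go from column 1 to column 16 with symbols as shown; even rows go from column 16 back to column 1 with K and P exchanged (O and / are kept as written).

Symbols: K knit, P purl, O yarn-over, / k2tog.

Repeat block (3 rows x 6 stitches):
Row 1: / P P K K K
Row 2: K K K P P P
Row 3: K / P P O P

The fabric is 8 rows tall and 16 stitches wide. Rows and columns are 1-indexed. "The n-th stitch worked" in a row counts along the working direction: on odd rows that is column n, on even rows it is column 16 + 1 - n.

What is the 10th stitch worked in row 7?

Stitch:
K

Derivation:
For row 7: chart row = ((7-1) mod 3) + 1 = 1; this is a RS (odd) row.
Chart row 1 tiled across columns 1-16: / P P K K K / P P K K K / P P K
Right side: take the tiled row as-is (worked left to right from column 1).
The 10th stitch worked is K.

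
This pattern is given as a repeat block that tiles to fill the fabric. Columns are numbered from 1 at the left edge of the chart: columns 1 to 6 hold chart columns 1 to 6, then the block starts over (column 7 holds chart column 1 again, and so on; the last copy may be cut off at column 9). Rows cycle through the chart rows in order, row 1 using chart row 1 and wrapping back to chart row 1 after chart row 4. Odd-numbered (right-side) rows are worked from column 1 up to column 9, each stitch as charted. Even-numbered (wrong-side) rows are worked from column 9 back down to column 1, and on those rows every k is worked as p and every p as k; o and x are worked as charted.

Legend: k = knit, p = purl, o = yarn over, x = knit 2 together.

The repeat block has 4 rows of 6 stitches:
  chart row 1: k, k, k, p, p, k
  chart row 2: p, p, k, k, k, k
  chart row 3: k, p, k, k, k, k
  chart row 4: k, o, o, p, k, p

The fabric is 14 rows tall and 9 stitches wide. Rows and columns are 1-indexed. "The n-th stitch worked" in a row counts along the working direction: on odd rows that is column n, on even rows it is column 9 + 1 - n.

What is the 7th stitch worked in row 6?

Result:
p

Derivation:
Row 6 uses chart row ((6-1) mod 4)+1 = 2. Row 6 is even, so WS.
Chart row 2 tiled across columns 1-9: p p k k k k p p k
WS: work from column 9 back to column 1 (reverse the tiled row), swapping k<->p (o and x unchanged).
Row 6 as worked: p k k p p p p k k
Stitch 7 in working order -> p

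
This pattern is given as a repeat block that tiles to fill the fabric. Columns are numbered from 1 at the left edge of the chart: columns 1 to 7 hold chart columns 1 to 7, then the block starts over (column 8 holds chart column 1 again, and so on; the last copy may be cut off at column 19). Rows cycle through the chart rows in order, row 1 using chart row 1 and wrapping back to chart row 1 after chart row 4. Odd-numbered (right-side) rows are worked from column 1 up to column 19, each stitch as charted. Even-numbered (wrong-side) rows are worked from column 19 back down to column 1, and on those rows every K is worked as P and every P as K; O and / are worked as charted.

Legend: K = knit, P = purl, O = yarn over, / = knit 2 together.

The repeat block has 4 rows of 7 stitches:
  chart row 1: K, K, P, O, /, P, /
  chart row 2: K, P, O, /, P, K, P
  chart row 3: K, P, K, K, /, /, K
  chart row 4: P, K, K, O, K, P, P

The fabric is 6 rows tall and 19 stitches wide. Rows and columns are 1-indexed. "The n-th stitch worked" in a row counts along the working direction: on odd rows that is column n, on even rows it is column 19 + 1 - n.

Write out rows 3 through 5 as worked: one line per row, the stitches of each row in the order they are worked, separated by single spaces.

== ROWS AS WORKED ==
K P K K / / K K P K K / / K K P K K /
P O P P K K K P O P P K K K P O P P K
K K P O / P / K K P O / P / K K P O /

Derivation:
Row 3: chart row 3, RS - tile across columns 1-19 and work as-is.
Row 4: chart row 4, WS - tiled (columns 1-19): P K K O K P P P K K O K P P P K K O K; work from column 19 back to 1 with K<->P swapped.
Row 5: chart row 1, RS - tile across columns 1-19 and work as-is.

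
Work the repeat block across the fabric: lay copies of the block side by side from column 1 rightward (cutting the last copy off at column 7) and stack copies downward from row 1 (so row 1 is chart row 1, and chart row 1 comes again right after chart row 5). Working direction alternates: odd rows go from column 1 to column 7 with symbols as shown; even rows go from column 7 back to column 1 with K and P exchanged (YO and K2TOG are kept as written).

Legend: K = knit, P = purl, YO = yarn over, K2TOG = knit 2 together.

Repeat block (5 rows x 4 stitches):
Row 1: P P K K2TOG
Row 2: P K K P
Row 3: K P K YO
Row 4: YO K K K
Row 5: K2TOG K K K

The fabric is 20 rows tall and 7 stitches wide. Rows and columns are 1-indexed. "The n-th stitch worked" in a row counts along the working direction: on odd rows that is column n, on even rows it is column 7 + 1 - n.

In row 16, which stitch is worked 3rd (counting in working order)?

Stitch:
K

Derivation:
Row 16: (16-1) mod 5 = 0, so use chart row 1. Even row -> WS.
Chart row 1 tiled across columns 1-7: P P K K2TOG P P K
Wrong side: read the tiled row from column 7 down to 1 and exchange K with P (leave YO, K2TOG).
Row 16 as worked: P K K K2TOG P K K
Counting 3 along the worked row gives K.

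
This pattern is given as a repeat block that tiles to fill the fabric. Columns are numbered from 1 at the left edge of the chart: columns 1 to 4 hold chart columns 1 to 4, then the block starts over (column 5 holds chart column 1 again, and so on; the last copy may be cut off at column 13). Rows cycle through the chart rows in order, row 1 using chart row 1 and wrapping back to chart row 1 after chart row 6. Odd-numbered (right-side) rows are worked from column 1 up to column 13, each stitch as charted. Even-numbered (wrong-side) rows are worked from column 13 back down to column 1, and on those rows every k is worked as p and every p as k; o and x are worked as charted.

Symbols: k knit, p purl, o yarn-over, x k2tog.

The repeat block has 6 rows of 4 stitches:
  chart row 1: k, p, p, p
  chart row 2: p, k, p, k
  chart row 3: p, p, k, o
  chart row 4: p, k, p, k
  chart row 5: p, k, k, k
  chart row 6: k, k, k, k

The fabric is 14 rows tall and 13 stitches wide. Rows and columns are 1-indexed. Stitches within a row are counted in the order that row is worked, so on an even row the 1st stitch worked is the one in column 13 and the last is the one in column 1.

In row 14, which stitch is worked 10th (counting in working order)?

For row 14: chart row = ((14-1) mod 6) + 1 = 2; this is a WS (even) row.
Chart row 2 tiled across columns 1-13: p k p k p k p k p k p k p
WS: work from column 13 back to column 1 (reverse the tiled row), swapping k<->p (o and x unchanged).
Row 14 as worked: k p k p k p k p k p k p k
Stitch 10 in working order -> p

== STITCH ==
p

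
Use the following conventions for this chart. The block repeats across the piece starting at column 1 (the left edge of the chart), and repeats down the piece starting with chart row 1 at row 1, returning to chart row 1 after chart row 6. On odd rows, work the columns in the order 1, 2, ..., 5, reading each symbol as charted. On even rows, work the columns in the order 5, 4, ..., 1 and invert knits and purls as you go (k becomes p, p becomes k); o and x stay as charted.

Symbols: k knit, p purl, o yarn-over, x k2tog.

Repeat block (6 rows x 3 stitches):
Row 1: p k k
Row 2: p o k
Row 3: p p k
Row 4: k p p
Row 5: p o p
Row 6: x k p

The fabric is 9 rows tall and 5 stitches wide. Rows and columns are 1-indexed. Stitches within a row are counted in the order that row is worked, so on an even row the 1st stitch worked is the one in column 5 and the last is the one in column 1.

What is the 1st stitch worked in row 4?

Row 4 uses chart row ((4-1) mod 6)+1 = 4. Row 4 is even, so WS.
Chart row 4 tiled across columns 1-5: k p p k p
WS row: flip the tiled sequence (start at column 5) and apply k<->p; o and x stay.
Row 4 as worked: k p k k p
Counting 1 along the worked row gives k.

== STITCH ==
k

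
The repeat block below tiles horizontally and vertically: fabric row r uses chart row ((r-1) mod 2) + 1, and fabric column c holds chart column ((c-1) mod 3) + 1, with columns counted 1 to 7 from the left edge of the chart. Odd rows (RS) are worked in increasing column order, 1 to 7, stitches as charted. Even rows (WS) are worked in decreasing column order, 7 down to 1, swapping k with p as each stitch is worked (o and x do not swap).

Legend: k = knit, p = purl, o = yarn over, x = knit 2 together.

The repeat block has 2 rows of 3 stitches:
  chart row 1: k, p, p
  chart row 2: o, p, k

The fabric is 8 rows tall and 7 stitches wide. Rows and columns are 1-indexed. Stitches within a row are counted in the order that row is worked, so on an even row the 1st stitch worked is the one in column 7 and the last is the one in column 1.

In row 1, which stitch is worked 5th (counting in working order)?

For row 1: chart row = ((1-1) mod 2) + 1 = 1; this is a RS (odd) row.
Chart row 1 tiled across columns 1-7: k p p k p p k
RS: work column 1 to column 7, symbols as charted — the tiled row is the row as worked.
Stitch 5 in working order -> p

== STITCH ==
p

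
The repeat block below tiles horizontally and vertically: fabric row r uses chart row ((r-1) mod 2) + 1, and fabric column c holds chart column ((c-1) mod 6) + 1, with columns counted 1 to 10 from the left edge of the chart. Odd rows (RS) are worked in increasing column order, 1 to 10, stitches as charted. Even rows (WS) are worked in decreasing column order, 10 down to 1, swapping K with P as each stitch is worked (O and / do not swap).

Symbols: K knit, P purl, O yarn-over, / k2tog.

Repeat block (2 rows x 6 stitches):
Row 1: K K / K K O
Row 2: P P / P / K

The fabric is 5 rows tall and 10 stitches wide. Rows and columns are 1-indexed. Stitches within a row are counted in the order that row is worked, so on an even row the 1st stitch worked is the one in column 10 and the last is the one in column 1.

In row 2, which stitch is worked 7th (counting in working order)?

For row 2: chart row = ((2-1) mod 2) + 1 = 2; this is a WS (even) row.
Chart row 2 tiled across columns 1-10: P P / P / K P P / P
WS row: flip the tiled sequence (start at column 10) and apply K<->P; O and / stay.
Row 2 as worked: K / K K P / K / K K
Counting 7 along the worked row gives K.

Stitch:
K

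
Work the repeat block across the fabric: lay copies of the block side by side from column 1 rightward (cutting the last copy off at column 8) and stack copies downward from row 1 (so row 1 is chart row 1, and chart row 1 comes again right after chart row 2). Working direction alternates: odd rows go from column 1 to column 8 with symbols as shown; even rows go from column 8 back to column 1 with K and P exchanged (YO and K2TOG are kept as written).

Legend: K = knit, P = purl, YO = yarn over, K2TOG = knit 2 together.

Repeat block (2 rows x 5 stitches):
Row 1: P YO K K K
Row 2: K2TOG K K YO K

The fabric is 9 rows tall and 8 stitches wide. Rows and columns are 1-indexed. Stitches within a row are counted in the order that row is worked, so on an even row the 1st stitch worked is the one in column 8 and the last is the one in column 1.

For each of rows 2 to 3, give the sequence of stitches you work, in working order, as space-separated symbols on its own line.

Rows as worked:
P P K2TOG P YO P P K2TOG
P YO K K K P YO K

Derivation:
Row 2: chart row 2, WS - tiled (columns 1-8): K2TOG K K YO K K2TOG K K; work from column 8 back to 1 with K<->P swapped.
Row 3: chart row 1, RS - tile across columns 1-8 and work as-is.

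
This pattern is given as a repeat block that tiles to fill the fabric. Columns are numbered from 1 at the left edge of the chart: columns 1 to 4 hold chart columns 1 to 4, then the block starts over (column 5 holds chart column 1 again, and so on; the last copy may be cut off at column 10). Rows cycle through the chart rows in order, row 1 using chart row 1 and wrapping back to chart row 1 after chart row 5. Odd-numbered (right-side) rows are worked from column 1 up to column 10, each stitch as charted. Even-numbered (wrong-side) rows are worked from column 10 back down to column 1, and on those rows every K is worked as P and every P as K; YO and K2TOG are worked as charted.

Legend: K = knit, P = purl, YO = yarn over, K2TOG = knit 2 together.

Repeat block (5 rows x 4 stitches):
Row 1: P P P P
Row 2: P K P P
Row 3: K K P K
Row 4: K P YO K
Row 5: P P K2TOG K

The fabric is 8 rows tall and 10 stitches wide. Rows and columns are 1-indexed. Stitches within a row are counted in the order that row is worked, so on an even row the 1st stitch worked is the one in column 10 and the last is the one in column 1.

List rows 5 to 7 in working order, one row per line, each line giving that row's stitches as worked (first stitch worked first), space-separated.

Rows as worked:
P P K2TOG K P P K2TOG K P P
K K K K K K K K K K
P K P P P K P P P K

Derivation:
Row 5: chart row 5, RS - tile across columns 1-10 and work as-is.
Row 6: chart row 1, WS - tiled (columns 1-10): P P P P P P P P P P; work from column 10 back to 1 with K<->P swapped.
Row 7: chart row 2, RS - tile across columns 1-10 and work as-is.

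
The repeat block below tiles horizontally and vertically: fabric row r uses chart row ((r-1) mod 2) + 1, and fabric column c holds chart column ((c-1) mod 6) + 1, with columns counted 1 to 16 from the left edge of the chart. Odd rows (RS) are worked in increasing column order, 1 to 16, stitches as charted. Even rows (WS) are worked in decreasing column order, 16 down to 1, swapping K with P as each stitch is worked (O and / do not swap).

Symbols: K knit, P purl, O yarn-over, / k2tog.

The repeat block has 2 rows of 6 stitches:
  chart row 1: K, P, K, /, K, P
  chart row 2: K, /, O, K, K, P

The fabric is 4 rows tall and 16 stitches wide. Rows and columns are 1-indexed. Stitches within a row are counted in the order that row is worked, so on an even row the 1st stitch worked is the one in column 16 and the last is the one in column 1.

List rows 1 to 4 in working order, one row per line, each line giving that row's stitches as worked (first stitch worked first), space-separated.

Row 1: chart row 1, RS - tile across columns 1-16 and work as-is.
Row 2: chart row 2, WS - tiled (columns 1-16): K / O K K P K / O K K P K / O K; work from column 16 back to 1 with K<->P swapped.
Row 3: chart row 1, RS - tile across columns 1-16 and work as-is.
Row 4: chart row 2, WS - tiled (columns 1-16): K / O K K P K / O K K P K / O K; work from column 16 back to 1 with K<->P swapped.

Result:
K P K / K P K P K / K P K P K /
P O / P K P P O / P K P P O / P
K P K / K P K P K / K P K P K /
P O / P K P P O / P K P P O / P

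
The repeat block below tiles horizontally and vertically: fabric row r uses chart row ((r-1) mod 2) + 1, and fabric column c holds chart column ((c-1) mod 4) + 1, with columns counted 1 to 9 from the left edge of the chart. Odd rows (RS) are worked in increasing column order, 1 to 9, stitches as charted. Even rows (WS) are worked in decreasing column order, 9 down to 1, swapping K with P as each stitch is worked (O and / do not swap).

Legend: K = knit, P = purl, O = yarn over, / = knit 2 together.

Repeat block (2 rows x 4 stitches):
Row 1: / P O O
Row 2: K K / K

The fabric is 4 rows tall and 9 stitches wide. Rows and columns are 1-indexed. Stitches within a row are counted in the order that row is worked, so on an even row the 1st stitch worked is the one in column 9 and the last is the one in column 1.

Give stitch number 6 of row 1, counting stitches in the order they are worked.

== STITCH ==
P

Derivation:
Row 1 uses chart row ((1-1) mod 2)+1 = 1. Row 1 is odd, so RS.
Chart row 1 tiled across columns 1-9: / P O O / P O O /
RS: work column 1 to column 9, symbols as charted — the tiled row is the row as worked.
The 6th stitch worked is P.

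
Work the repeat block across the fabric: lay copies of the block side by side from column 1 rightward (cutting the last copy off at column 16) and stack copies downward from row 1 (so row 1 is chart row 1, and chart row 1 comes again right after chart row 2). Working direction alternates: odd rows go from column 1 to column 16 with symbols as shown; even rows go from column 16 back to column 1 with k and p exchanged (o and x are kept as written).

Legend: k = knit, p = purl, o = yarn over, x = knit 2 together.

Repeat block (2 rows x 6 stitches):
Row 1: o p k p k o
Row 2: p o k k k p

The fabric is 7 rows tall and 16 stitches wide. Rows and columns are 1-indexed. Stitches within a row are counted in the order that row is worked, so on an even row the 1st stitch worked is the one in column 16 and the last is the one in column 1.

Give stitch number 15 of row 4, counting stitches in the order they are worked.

Row 4 uses chart row ((4-1) mod 2)+1 = 2. Row 4 is even, so WS.
Chart row 2 tiled across columns 1-16: p o k k k p p o k k k p p o k k
WS: work from column 16 back to column 1 (reverse the tiled row), swapping k<->p (o and x unchanged).
Row 4 as worked: p p o k k p p p o k k p p p o k
Stitch 15 in working order -> o

Result:
o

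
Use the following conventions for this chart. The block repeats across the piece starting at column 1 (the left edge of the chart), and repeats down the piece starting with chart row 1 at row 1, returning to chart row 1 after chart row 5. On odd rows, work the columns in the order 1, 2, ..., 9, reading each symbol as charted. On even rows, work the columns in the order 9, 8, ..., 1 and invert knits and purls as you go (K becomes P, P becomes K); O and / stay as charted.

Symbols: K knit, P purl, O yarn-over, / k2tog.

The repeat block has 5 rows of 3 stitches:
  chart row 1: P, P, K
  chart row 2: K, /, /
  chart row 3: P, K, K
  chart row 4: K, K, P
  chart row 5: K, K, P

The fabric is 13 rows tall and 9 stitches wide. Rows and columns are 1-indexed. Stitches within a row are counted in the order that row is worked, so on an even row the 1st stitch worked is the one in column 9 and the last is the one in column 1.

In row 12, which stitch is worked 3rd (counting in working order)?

Result:
P

Derivation:
Row 12 uses chart row ((12-1) mod 5)+1 = 2. Row 12 is even, so WS.
Chart row 2 tiled across columns 1-9: K / / K / / K / /
WS: work from column 9 back to column 1 (reverse the tiled row), swapping K<->P (O and / unchanged).
Row 12 as worked: / / P / / P / / P
Counting 3 along the worked row gives P.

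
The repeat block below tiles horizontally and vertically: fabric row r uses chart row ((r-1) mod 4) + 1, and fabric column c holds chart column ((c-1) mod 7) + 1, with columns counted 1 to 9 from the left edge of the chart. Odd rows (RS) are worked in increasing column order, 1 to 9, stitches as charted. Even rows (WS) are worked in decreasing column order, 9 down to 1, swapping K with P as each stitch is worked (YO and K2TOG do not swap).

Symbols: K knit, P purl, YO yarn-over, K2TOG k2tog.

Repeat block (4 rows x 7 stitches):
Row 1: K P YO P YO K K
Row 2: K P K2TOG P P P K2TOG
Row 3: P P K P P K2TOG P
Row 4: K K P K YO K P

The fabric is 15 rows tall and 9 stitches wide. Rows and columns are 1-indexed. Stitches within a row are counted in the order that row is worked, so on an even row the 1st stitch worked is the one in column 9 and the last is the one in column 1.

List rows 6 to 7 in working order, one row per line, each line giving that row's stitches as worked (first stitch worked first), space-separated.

Result:
K P K2TOG K K K K2TOG K P
P P K P P K2TOG P P P

Derivation:
Row 6: chart row 2, WS - tiled (columns 1-9): K P K2TOG P P P K2TOG K P; work from column 9 back to 1 with K<->P swapped.
Row 7: chart row 3, RS - tile across columns 1-9 and work as-is.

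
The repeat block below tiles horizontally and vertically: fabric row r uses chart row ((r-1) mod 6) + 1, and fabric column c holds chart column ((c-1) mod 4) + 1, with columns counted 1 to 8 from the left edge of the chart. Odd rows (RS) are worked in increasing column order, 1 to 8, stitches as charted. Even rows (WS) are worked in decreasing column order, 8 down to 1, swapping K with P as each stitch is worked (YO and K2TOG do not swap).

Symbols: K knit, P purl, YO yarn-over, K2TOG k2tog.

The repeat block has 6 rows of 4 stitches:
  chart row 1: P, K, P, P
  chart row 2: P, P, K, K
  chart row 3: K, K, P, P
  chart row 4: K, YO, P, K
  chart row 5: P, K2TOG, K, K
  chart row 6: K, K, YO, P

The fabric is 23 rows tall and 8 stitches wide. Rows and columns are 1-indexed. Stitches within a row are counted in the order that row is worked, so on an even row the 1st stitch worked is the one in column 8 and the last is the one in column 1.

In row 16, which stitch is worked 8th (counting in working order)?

For row 16: chart row = ((16-1) mod 6) + 1 = 4; this is a WS (even) row.
Chart row 4 tiled across columns 1-8: K YO P K K YO P K
Wrong side: read the tiled row from column 8 down to 1 and exchange K with P (leave YO, K2TOG).
Row 16 as worked: P K YO P P K YO P
Counting 8 along the worked row gives P.

== STITCH ==
P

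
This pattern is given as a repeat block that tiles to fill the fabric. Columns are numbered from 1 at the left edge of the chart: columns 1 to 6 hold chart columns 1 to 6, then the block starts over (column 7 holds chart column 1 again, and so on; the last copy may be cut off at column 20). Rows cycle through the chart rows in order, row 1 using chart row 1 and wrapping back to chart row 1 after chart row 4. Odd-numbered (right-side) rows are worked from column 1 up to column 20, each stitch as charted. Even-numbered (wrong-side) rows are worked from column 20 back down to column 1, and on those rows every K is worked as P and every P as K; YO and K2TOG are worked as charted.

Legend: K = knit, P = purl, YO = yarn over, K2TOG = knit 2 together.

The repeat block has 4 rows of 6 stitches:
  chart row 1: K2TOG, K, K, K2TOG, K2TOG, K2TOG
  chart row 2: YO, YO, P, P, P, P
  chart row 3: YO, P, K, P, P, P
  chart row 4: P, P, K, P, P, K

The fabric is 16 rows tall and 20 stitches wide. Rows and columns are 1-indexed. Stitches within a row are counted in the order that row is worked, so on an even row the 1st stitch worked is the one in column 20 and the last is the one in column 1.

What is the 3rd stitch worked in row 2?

Row 2 uses chart row ((2-1) mod 4)+1 = 2. Row 2 is even, so WS.
Chart row 2 tiled across columns 1-20: YO YO P P P P YO YO P P P P YO YO P P P P YO YO
WS: work from column 20 back to column 1 (reverse the tiled row), swapping K<->P (YO and K2TOG unchanged).
Row 2 as worked: YO YO K K K K YO YO K K K K YO YO K K K K YO YO
Stitch 3 in working order -> K

== STITCH ==
K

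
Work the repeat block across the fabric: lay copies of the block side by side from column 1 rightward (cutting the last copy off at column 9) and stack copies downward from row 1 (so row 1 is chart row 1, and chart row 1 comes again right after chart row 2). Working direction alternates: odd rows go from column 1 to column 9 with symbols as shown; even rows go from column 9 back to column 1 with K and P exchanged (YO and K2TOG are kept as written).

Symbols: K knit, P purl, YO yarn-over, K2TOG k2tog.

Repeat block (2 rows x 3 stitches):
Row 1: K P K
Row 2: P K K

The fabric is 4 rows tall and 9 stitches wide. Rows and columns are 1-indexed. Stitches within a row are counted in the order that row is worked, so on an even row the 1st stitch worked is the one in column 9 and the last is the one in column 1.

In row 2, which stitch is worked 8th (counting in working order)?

For row 2: chart row = ((2-1) mod 2) + 1 = 2; this is a WS (even) row.
Chart row 2 tiled across columns 1-9: P K K P K K P K K
WS row: flip the tiled sequence (start at column 9) and apply K<->P; YO and K2TOG stay.
Row 2 as worked: P P K P P K P P K
Counting 8 along the worked row gives P.

== STITCH ==
P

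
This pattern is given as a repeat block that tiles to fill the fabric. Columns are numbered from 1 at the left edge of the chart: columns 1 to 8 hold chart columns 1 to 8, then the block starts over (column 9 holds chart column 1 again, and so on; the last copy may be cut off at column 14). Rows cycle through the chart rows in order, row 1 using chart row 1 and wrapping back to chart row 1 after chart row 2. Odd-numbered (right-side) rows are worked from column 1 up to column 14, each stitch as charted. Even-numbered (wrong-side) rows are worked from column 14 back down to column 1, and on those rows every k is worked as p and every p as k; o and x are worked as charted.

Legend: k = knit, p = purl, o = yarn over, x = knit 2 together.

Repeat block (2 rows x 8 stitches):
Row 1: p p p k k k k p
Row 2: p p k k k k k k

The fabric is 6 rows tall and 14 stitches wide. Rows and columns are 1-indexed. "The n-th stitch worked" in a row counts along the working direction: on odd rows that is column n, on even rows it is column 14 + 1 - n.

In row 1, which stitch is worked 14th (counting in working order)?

Stitch:
k

Derivation:
Row 1: (1-1) mod 2 = 0, so use chart row 1. Odd row -> RS.
Chart row 1 tiled across columns 1-14: p p p k k k k p p p p k k k
RS: work column 1 to column 14, symbols as charted — the tiled row is the row as worked.
Stitch 14 in working order -> k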